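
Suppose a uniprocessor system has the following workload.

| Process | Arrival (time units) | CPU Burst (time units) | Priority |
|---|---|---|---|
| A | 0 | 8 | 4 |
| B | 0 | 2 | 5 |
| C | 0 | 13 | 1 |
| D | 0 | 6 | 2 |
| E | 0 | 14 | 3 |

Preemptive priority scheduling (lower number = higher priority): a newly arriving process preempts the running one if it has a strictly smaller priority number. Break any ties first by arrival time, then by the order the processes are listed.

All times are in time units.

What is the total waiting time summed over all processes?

Timeline: | C 0-13 | D 13-19 | E 19-33 | A 33-41 | B 41-43 |
Completion: A=41  B=43  C=13  D=19  E=33
Waiting = turnaround − burst: A=33, B=41, C=0, D=13, E=19
Total waiting = 33 + 41 + 0 + 13 + 19 = 106

106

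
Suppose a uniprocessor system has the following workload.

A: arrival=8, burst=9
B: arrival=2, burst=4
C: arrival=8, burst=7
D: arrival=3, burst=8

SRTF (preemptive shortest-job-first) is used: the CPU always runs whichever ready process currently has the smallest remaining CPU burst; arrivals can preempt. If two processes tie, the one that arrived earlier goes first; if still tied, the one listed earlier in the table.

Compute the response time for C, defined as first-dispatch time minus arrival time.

Gantt: | idle 0-2 | B 2-6 | D 6-14 | C 14-21 | A 21-30 |
Completion: A=30  B=6  C=21  D=14
Response(C) = first start − arrival = 14 − 8 = 6

6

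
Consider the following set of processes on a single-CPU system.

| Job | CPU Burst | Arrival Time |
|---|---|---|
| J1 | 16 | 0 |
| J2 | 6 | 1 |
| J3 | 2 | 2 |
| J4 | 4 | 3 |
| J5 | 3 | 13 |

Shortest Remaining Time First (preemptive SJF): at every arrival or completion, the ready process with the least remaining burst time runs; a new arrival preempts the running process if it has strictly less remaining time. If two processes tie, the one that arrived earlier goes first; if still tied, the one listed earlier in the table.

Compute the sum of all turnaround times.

Gantt: | J1 0-1 | J2 1-2 | J3 2-4 | J4 4-8 | J2 8-13 | J5 13-16 | J1 16-31 |
Completion: J1=31  J2=13  J3=4  J4=8  J5=16
Turnaround (C−A): J1=31  J2=12  J3=2  J4=5  J5=3
Turnaround = completion − arrival: J1=31, J2=12, J3=2, J4=5, J5=3
Total turnaround = 31 + 12 + 2 + 5 + 3 = 53

53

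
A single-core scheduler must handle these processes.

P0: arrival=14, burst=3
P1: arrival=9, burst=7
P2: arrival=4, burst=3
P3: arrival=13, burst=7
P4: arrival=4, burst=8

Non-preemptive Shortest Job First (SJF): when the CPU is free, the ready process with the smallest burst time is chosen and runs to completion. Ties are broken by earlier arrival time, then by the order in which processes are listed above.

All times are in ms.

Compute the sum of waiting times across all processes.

25

Timeline: | idle 0-4 | P2 4-7 | P4 7-15 | P0 15-18 | P1 18-25 | P3 25-32 |
Completion: P0=18  P1=25  P2=7  P3=32  P4=15
Turnaround (C−A): P0=4  P1=16  P2=3  P3=19  P4=11
Waiting = turnaround − burst: P0=1, P1=9, P2=0, P3=12, P4=3
Total waiting = 1 + 9 + 0 + 12 + 3 = 25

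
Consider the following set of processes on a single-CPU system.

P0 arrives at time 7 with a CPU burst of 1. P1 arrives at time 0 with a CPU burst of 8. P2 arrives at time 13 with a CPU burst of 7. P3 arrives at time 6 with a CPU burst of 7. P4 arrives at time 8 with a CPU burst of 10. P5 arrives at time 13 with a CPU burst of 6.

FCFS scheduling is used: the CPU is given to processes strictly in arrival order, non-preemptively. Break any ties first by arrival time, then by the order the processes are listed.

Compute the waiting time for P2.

13

Gantt: | P1 0-8 | P3 8-15 | P0 15-16 | P4 16-26 | P2 26-33 | P5 33-39 |
Completion: P0=16  P1=8  P2=33  P3=15  P4=26  P5=39
Waiting(P2) = turnaround − burst = 20 − 7 = 13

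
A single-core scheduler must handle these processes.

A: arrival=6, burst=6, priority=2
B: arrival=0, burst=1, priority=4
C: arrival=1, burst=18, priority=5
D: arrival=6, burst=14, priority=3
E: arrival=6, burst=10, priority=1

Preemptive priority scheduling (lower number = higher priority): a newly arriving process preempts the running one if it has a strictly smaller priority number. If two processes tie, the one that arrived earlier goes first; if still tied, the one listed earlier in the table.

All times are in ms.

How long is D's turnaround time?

30

Timeline: | B 0-1 | C 1-6 | E 6-16 | A 16-22 | D 22-36 | C 36-49 |
Completion: A=22  B=1  C=49  D=36  E=16
Turnaround (C−A): A=16  B=1  C=48  D=30  E=10
Turnaround(D) = completion − arrival = 36 − 6 = 30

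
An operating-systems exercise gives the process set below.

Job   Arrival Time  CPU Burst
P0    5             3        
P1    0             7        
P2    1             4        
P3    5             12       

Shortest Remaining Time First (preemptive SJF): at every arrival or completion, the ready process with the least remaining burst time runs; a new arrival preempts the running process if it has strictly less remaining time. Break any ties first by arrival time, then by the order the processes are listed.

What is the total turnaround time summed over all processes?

Schedule: | P1 0-1 | P2 1-5 | P0 5-8 | P1 8-14 | P3 14-26 |
Completion: P0=8  P1=14  P2=5  P3=26
Turnaround = completion − arrival: P0=3, P1=14, P2=4, P3=21
Total turnaround = 3 + 14 + 4 + 21 = 42

42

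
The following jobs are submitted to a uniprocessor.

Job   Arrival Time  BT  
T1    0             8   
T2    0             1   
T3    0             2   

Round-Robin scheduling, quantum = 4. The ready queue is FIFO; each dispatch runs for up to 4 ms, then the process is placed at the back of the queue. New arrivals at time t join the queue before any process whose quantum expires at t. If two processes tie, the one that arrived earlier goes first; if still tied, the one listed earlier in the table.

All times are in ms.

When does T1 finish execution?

11

Gantt: | T1 0-4 | T2 4-5 | T3 5-7 | T1 7-11 |
Completion: T1=11  T2=5  T3=7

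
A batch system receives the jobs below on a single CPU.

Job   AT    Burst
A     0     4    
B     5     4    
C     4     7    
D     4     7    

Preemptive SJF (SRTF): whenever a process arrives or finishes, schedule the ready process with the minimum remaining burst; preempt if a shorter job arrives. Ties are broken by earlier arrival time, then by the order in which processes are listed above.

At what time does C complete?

15

Gantt: | A 0-4 | C 4-5 | B 5-9 | C 9-15 | D 15-22 |
Completion: A=4  B=9  C=15  D=22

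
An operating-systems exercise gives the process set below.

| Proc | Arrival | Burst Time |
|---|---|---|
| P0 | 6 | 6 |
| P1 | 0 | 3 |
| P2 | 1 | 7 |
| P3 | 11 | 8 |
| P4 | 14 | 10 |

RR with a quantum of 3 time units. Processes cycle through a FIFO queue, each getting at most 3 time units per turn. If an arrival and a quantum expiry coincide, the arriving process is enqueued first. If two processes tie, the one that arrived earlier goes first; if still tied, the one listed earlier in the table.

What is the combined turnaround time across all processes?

69

Gantt: | P1 0-3 | P2 3-6 | P0 6-9 | P2 9-12 | P0 12-15 | P3 15-18 | P2 18-19 | P4 19-22 | P3 22-25 | P4 25-28 | P3 28-30 | P4 30-34 |
Completion: P0=15  P1=3  P2=19  P3=30  P4=34
Turnaround = completion − arrival: P0=9, P1=3, P2=18, P3=19, P4=20
Total turnaround = 9 + 3 + 18 + 19 + 20 = 69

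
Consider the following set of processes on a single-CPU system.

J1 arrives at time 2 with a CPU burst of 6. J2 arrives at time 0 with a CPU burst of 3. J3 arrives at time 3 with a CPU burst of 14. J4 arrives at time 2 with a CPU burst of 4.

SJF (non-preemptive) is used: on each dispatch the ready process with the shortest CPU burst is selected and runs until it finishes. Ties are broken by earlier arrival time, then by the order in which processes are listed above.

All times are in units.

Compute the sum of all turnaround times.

43

Timeline: | J2 0-3 | J4 3-7 | J1 7-13 | J3 13-27 |
Completion: J1=13  J2=3  J3=27  J4=7
Turnaround = completion − arrival: J1=11, J2=3, J3=24, J4=5
Total turnaround = 11 + 3 + 24 + 5 = 43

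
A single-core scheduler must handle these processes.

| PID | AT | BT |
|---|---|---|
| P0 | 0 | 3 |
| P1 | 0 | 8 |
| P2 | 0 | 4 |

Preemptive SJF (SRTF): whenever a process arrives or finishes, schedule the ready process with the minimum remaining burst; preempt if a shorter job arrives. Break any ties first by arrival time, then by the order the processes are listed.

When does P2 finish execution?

7

Gantt: | P0 0-3 | P2 3-7 | P1 7-15 |
Completion: P0=3  P1=15  P2=7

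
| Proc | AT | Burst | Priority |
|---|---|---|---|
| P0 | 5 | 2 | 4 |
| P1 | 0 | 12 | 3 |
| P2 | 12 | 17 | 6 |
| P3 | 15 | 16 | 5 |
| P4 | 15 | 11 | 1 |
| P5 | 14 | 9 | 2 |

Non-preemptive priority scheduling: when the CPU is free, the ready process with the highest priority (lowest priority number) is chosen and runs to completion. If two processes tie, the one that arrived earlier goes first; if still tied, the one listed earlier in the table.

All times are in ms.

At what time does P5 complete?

23

Schedule: | P1 0-12 | P0 12-14 | P5 14-23 | P4 23-34 | P3 34-50 | P2 50-67 |
Completion: P0=14  P1=12  P2=67  P3=50  P4=34  P5=23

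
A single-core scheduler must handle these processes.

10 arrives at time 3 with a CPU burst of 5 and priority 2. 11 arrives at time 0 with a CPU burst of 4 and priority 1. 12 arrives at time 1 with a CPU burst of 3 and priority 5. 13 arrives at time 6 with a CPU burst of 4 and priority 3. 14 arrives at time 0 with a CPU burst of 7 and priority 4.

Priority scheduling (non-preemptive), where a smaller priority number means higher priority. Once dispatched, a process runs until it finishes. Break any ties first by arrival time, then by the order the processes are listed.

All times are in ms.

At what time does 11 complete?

4

Schedule: | 11 0-4 | 10 4-9 | 13 9-13 | 14 13-20 | 12 20-23 |
Completion: 10=9  11=4  12=23  13=13  14=20
Turnaround (C−A): 10=6  11=4  12=22  13=7  14=20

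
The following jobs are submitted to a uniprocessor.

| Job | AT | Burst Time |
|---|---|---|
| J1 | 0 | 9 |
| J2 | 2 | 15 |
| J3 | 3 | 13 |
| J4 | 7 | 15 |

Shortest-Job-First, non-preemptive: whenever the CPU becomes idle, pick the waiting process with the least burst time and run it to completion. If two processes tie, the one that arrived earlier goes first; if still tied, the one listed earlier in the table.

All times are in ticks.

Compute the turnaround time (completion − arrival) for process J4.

45

Schedule: | J1 0-9 | J3 9-22 | J2 22-37 | J4 37-52 |
Completion: J1=9  J2=37  J3=22  J4=52
Turnaround(J4) = completion − arrival = 52 − 7 = 45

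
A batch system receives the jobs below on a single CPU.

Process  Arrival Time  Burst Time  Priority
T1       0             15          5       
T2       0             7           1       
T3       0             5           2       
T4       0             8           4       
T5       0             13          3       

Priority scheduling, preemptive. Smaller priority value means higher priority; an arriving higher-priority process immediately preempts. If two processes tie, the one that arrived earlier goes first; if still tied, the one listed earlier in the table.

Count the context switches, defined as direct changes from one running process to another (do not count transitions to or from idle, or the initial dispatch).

Gantt: | T2 0-7 | T3 7-12 | T5 12-25 | T4 25-33 | T1 33-48 |
Completion: T1=48  T2=7  T3=12  T4=33  T5=25

4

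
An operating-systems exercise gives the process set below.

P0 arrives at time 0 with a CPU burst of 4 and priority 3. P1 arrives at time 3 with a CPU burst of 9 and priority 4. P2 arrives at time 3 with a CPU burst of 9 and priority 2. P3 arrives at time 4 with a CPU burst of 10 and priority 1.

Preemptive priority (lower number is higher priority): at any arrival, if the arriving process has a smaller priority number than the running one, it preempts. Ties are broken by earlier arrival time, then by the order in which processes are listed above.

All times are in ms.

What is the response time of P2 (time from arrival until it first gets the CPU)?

0

Gantt: | P0 0-3 | P2 3-4 | P3 4-14 | P2 14-22 | P0 22-23 | P1 23-32 |
Completion: P0=23  P1=32  P2=22  P3=14
Turnaround (C−A): P0=23  P1=29  P2=19  P3=10
Response(P2) = first start − arrival = 3 − 3 = 0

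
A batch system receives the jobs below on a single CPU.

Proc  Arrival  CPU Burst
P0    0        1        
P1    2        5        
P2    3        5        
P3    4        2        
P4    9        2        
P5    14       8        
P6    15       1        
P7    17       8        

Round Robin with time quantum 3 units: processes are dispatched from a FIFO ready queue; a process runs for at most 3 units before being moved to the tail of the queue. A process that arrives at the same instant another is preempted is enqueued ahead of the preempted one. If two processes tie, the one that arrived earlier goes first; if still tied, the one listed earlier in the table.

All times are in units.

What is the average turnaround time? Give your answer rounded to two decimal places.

9.13

Schedule: | P0 0-1 | idle 1-2 | P1 2-5 | P2 5-8 | P3 8-10 | P1 10-12 | P2 12-14 | P4 14-16 | P5 16-19 | P6 19-20 | P7 20-23 | P5 23-26 | P7 26-29 | P5 29-31 | P7 31-33 |
Completion: P0=1  P1=12  P2=14  P3=10  P4=16  P5=31  P6=20  P7=33
Turnaround (C−A): P0=1  P1=10  P2=11  P3=6  P4=7  P5=17  P6=5  P7=16
Turnaround times: P0=1, P1=10, P2=11, P3=6, P4=7, P5=17, P6=5, P7=16
Average turnaround = (1+10+11+6+7+17+5+16) / 8 = 73/8 = 9.13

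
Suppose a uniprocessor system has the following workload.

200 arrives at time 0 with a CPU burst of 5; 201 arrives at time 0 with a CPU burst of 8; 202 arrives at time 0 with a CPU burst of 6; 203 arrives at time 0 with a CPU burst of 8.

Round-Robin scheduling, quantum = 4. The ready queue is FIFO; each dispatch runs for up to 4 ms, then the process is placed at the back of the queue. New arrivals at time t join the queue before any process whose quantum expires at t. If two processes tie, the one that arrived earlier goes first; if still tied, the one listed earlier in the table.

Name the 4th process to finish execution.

203

Gantt: | 200 0-4 | 201 4-8 | 202 8-12 | 203 12-16 | 200 16-17 | 201 17-21 | 202 21-23 | 203 23-27 |
Completion: 200=17  201=21  202=23  203=27
Finish order: 200 → 201 → 202 → 203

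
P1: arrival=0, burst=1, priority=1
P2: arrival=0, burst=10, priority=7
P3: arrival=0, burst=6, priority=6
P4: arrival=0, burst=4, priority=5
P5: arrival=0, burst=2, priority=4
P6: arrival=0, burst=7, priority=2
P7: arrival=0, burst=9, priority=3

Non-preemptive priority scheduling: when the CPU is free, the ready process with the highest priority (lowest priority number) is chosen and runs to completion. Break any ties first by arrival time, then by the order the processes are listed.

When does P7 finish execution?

Schedule: | P1 0-1 | P6 1-8 | P7 8-17 | P5 17-19 | P4 19-23 | P3 23-29 | P2 29-39 |
Completion: P1=1  P2=39  P3=29  P4=23  P5=19  P6=8  P7=17

17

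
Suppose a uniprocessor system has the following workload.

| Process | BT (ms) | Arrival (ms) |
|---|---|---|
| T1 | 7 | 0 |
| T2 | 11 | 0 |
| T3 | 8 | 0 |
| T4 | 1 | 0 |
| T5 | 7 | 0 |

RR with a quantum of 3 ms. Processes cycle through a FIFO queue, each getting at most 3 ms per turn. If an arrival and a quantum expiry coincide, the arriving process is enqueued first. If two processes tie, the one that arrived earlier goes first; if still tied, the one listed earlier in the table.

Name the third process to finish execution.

T3

Schedule: | T1 0-3 | T2 3-6 | T3 6-9 | T4 9-10 | T5 10-13 | T1 13-16 | T2 16-19 | T3 19-22 | T5 22-25 | T1 25-26 | T2 26-29 | T3 29-31 | T5 31-32 | T2 32-34 |
Completion: T1=26  T2=34  T3=31  T4=10  T5=32
Finish order: T4 → T1 → T3 → T5 → T2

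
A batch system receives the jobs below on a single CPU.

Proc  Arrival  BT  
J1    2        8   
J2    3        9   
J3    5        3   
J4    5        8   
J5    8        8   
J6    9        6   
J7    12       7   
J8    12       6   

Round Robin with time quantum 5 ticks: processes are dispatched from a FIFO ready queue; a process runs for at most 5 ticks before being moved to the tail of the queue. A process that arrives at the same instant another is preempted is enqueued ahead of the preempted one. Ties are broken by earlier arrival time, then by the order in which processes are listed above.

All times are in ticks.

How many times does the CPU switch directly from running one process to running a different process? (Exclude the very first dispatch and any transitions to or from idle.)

14

Schedule: | idle 0-2 | J1 2-7 | J2 7-12 | J3 12-15 | J4 15-20 | J1 20-23 | J5 23-28 | J6 28-33 | J7 33-38 | J8 38-43 | J2 43-47 | J4 47-50 | J5 50-53 | J6 53-54 | J7 54-56 | J8 56-57 |
Completion: J1=23  J2=47  J3=15  J4=50  J5=53  J6=54  J7=56  J8=57
Turnaround (C−A): J1=21  J2=44  J3=10  J4=45  J5=45  J6=45  J7=44  J8=45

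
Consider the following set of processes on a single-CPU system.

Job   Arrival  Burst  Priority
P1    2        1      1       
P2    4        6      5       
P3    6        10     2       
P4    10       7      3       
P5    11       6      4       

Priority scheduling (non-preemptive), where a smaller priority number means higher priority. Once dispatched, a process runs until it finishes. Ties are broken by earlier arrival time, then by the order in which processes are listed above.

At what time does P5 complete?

Gantt: | idle 0-2 | P1 2-3 | idle 3-4 | P2 4-10 | P3 10-20 | P4 20-27 | P5 27-33 |
Completion: P1=3  P2=10  P3=20  P4=27  P5=33

33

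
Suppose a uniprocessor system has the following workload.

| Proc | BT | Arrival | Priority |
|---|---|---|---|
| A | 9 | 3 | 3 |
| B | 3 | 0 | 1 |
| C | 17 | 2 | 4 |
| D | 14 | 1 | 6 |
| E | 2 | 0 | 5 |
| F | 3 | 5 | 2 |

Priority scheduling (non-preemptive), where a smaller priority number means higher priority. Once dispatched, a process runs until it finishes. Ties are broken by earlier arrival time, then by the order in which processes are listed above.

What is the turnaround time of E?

34

Timeline: | B 0-3 | A 3-12 | F 12-15 | C 15-32 | E 32-34 | D 34-48 |
Completion: A=12  B=3  C=32  D=48  E=34  F=15
Turnaround (C−A): A=9  B=3  C=30  D=47  E=34  F=10
Turnaround(E) = completion − arrival = 34 − 0 = 34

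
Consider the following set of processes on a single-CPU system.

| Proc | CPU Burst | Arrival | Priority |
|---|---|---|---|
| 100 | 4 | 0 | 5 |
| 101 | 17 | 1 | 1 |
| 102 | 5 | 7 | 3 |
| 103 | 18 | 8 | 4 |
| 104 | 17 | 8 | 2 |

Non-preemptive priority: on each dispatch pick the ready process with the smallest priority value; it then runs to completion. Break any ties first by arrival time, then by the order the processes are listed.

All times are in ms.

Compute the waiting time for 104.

Timeline: | 100 0-4 | 101 4-21 | 104 21-38 | 102 38-43 | 103 43-61 |
Completion: 100=4  101=21  102=43  103=61  104=38
Turnaround (C−A): 100=4  101=20  102=36  103=53  104=30
Waiting(104) = turnaround − burst = 30 − 17 = 13

13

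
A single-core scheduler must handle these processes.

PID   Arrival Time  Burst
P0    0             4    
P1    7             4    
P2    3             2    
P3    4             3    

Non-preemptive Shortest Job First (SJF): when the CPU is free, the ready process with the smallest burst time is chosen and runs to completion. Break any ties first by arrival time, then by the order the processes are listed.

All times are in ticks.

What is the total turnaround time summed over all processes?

18

Gantt: | P0 0-4 | P2 4-6 | P3 6-9 | P1 9-13 |
Completion: P0=4  P1=13  P2=6  P3=9
Turnaround (C−A): P0=4  P1=6  P2=3  P3=5
Turnaround = completion − arrival: P0=4, P1=6, P2=3, P3=5
Total turnaround = 4 + 6 + 3 + 5 = 18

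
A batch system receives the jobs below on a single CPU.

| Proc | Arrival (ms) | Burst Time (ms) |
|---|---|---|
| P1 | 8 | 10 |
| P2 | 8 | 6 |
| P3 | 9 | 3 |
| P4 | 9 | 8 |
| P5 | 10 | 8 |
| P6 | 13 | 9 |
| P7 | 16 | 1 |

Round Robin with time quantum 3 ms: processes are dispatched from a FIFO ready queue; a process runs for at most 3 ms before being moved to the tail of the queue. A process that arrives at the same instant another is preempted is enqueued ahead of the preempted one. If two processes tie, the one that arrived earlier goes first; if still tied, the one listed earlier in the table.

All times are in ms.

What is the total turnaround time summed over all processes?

208

Schedule: | idle 0-8 | P1 8-11 | P2 11-14 | P3 14-17 | P4 17-20 | P5 20-23 | P1 23-26 | P6 26-29 | P2 29-32 | P7 32-33 | P4 33-36 | P5 36-39 | P1 39-42 | P6 42-45 | P4 45-47 | P5 47-49 | P1 49-50 | P6 50-53 |
Completion: P1=50  P2=32  P3=17  P4=47  P5=49  P6=53  P7=33
Turnaround (C−A): P1=42  P2=24  P3=8  P4=38  P5=39  P6=40  P7=17
Turnaround = completion − arrival: P1=42, P2=24, P3=8, P4=38, P5=39, P6=40, P7=17
Total turnaround = 42 + 24 + 8 + 38 + 39 + 40 + 17 = 208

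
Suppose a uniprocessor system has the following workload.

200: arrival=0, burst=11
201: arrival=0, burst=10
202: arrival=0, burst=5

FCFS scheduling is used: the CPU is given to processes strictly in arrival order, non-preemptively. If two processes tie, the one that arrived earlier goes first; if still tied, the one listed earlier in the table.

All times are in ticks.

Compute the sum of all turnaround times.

Timeline: | 200 0-11 | 201 11-21 | 202 21-26 |
Completion: 200=11  201=21  202=26
Turnaround (C−A): 200=11  201=21  202=26
Turnaround = completion − arrival: 200=11, 201=21, 202=26
Total turnaround = 11 + 21 + 26 = 58

58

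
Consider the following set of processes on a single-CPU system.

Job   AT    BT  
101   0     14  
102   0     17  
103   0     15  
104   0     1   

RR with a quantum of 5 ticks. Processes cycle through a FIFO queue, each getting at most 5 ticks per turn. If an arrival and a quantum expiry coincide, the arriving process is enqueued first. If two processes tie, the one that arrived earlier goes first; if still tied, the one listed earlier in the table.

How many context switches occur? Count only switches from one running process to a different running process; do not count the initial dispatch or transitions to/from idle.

10

Gantt: | 101 0-5 | 102 5-10 | 103 10-15 | 104 15-16 | 101 16-21 | 102 21-26 | 103 26-31 | 101 31-35 | 102 35-40 | 103 40-45 | 102 45-47 |
Completion: 101=35  102=47  103=45  104=16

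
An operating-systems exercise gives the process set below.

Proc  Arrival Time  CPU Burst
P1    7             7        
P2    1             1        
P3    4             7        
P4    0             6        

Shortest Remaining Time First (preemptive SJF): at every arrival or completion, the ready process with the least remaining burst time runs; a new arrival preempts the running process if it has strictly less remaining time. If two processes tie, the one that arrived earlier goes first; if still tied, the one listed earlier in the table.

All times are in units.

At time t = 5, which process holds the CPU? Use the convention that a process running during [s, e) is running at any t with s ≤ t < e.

P4

Timeline: | P4 0-1 | P2 1-2 | P4 2-7 | P3 7-14 | P1 14-21 |
Completion: P1=21  P2=2  P3=14  P4=7
Turnaround (C−A): P1=14  P2=1  P3=10  P4=7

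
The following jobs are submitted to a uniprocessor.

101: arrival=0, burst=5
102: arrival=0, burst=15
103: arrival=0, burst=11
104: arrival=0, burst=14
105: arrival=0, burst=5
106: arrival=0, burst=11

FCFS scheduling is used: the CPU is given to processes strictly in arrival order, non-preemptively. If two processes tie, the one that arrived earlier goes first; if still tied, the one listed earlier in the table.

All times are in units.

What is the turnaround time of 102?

20

Schedule: | 101 0-5 | 102 5-20 | 103 20-31 | 104 31-45 | 105 45-50 | 106 50-61 |
Completion: 101=5  102=20  103=31  104=45  105=50  106=61
Turnaround (C−A): 101=5  102=20  103=31  104=45  105=50  106=61
Turnaround(102) = completion − arrival = 20 − 0 = 20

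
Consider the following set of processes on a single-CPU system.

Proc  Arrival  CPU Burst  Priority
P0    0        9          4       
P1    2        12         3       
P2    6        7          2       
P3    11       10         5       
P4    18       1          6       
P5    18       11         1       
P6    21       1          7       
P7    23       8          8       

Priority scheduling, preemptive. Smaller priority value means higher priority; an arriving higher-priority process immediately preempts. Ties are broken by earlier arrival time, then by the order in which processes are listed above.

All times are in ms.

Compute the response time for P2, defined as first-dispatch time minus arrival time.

Schedule: | P0 0-2 | P1 2-6 | P2 6-13 | P1 13-18 | P5 18-29 | P1 29-32 | P0 32-39 | P3 39-49 | P4 49-50 | P6 50-51 | P7 51-59 |
Completion: P0=39  P1=32  P2=13  P3=49  P4=50  P5=29  P6=51  P7=59
Turnaround (C−A): P0=39  P1=30  P2=7  P3=38  P4=32  P5=11  P6=30  P7=36
Response(P2) = first start − arrival = 6 − 6 = 0

0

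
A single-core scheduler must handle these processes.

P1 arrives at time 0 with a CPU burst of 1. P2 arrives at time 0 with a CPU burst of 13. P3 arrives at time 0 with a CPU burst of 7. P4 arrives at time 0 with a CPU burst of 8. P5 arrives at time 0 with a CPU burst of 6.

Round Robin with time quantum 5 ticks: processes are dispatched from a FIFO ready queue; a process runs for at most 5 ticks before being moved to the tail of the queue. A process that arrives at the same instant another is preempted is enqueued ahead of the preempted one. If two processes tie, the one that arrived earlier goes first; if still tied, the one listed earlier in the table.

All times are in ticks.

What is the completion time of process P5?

Timeline: | P1 0-1 | P2 1-6 | P3 6-11 | P4 11-16 | P5 16-21 | P2 21-26 | P3 26-28 | P4 28-31 | P5 31-32 | P2 32-35 |
Completion: P1=1  P2=35  P3=28  P4=31  P5=32

32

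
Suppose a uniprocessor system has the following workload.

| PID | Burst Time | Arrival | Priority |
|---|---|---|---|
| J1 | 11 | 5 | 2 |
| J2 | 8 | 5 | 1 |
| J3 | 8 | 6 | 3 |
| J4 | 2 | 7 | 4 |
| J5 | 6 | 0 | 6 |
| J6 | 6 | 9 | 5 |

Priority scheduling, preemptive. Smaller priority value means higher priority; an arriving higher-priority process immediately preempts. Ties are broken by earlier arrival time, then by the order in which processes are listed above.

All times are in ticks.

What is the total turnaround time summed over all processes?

152

Timeline: | J5 0-5 | J2 5-13 | J1 13-24 | J3 24-32 | J4 32-34 | J6 34-40 | J5 40-41 |
Completion: J1=24  J2=13  J3=32  J4=34  J5=41  J6=40
Turnaround = completion − arrival: J1=19, J2=8, J3=26, J4=27, J5=41, J6=31
Total turnaround = 19 + 8 + 26 + 27 + 41 + 31 = 152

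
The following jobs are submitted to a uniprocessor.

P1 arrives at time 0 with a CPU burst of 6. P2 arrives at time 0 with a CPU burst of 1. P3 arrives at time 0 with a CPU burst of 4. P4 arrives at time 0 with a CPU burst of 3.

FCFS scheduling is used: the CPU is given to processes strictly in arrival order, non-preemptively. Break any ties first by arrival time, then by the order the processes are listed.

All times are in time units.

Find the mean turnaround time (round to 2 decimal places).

Gantt: | P1 0-6 | P2 6-7 | P3 7-11 | P4 11-14 |
Completion: P1=6  P2=7  P3=11  P4=14
Turnaround times: P1=6, P2=7, P3=11, P4=14
Average turnaround = (6+7+11+14) / 4 = 38/4 = 9.50

9.50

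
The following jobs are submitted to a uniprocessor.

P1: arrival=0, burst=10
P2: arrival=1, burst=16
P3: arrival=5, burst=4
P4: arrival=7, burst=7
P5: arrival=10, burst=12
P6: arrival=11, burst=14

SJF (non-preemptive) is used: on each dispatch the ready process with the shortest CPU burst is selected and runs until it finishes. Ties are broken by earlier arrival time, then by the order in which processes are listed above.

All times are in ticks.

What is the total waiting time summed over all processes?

91

Gantt: | P1 0-10 | P3 10-14 | P4 14-21 | P5 21-33 | P6 33-47 | P2 47-63 |
Completion: P1=10  P2=63  P3=14  P4=21  P5=33  P6=47
Turnaround (C−A): P1=10  P2=62  P3=9  P4=14  P5=23  P6=36
Waiting = turnaround − burst: P1=0, P2=46, P3=5, P4=7, P5=11, P6=22
Total waiting = 0 + 46 + 5 + 7 + 11 + 22 = 91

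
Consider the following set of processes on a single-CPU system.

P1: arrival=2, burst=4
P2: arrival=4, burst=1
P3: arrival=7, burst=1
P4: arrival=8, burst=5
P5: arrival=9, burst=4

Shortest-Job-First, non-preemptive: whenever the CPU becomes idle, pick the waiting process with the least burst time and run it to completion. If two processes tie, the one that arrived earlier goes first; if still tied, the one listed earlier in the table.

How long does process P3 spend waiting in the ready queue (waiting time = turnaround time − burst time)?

0

Timeline: | idle 0-2 | P1 2-6 | P2 6-7 | P3 7-8 | P4 8-13 | P5 13-17 |
Completion: P1=6  P2=7  P3=8  P4=13  P5=17
Turnaround (C−A): P1=4  P2=3  P3=1  P4=5  P5=8
Waiting(P3) = turnaround − burst = 1 − 1 = 0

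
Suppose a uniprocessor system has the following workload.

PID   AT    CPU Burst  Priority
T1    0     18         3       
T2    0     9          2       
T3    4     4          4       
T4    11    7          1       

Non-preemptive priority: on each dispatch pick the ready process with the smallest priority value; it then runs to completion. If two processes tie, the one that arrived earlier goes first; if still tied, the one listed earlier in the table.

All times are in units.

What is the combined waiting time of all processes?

55

Schedule: | T2 0-9 | T1 9-27 | T4 27-34 | T3 34-38 |
Completion: T1=27  T2=9  T3=38  T4=34
Turnaround (C−A): T1=27  T2=9  T3=34  T4=23
Waiting = turnaround − burst: T1=9, T2=0, T3=30, T4=16
Total waiting = 9 + 0 + 30 + 16 = 55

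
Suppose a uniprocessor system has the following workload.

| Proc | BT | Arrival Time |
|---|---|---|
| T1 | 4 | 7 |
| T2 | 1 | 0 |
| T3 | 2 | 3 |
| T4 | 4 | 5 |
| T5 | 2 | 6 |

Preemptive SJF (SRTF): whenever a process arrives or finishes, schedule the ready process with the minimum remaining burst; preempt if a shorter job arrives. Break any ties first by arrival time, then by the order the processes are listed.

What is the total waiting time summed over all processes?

6

Schedule: | T2 0-1 | idle 1-3 | T3 3-5 | T4 5-6 | T5 6-8 | T4 8-11 | T1 11-15 |
Completion: T1=15  T2=1  T3=5  T4=11  T5=8
Turnaround (C−A): T1=8  T2=1  T3=2  T4=6  T5=2
Waiting = turnaround − burst: T1=4, T2=0, T3=0, T4=2, T5=0
Total waiting = 4 + 0 + 0 + 2 + 0 = 6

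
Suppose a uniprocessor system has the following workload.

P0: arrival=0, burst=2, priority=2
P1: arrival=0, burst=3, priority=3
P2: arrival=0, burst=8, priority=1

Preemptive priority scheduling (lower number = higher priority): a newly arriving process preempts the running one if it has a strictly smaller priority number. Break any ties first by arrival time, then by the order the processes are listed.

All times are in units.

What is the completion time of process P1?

13

Gantt: | P2 0-8 | P0 8-10 | P1 10-13 |
Completion: P0=10  P1=13  P2=8
Turnaround (C−A): P0=10  P1=13  P2=8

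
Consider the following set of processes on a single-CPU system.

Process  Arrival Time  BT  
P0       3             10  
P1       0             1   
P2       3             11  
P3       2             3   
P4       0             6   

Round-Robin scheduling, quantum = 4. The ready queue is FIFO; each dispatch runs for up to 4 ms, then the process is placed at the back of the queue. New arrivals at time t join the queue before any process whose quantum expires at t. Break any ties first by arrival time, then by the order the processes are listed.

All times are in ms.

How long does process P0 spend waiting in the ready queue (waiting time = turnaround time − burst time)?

15

Schedule: | P1 0-1 | P4 1-5 | P3 5-8 | P0 8-12 | P2 12-16 | P4 16-18 | P0 18-22 | P2 22-26 | P0 26-28 | P2 28-31 |
Completion: P0=28  P1=1  P2=31  P3=8  P4=18
Turnaround (C−A): P0=25  P1=1  P2=28  P3=6  P4=18
Waiting(P0) = turnaround − burst = 25 − 10 = 15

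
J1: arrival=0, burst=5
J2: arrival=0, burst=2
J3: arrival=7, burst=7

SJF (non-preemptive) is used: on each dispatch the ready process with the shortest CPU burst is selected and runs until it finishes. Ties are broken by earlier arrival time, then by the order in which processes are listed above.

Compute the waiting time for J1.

Schedule: | J2 0-2 | J1 2-7 | J3 7-14 |
Completion: J1=7  J2=2  J3=14
Waiting(J1) = turnaround − burst = 7 − 5 = 2

2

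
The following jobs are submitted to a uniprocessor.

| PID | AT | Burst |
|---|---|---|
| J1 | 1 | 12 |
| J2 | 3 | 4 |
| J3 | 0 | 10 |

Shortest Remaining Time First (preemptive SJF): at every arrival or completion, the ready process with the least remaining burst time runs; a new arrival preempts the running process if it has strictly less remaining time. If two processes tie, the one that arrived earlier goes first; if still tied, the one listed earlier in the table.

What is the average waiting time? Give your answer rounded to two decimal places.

Schedule: | J3 0-3 | J2 3-7 | J3 7-14 | J1 14-26 |
Completion: J1=26  J2=7  J3=14
Waiting times: J1=13, J2=0, J3=4
Average waiting = (13+0+4) / 3 = 17/3 = 5.67

5.67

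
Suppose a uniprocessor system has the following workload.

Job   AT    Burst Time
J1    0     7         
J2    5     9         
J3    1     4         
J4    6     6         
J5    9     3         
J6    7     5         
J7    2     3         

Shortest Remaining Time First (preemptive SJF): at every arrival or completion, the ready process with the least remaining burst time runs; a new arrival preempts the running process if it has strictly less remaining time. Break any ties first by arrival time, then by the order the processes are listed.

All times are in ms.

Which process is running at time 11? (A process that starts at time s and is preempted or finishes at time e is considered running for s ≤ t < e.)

J5

Gantt: | J1 0-1 | J3 1-5 | J7 5-8 | J6 8-9 | J5 9-12 | J6 12-16 | J1 16-22 | J4 22-28 | J2 28-37 |
Completion: J1=22  J2=37  J3=5  J4=28  J5=12  J6=16  J7=8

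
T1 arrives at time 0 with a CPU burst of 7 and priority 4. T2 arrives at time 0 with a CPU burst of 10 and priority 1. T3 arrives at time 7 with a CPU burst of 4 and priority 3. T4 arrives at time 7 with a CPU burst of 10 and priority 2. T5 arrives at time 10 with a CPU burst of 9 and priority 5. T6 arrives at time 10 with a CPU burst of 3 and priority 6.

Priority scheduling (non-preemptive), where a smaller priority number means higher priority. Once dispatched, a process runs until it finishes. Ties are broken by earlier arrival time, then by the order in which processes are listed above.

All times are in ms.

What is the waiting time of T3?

13

Timeline: | T2 0-10 | T4 10-20 | T3 20-24 | T1 24-31 | T5 31-40 | T6 40-43 |
Completion: T1=31  T2=10  T3=24  T4=20  T5=40  T6=43
Waiting(T3) = turnaround − burst = 17 − 4 = 13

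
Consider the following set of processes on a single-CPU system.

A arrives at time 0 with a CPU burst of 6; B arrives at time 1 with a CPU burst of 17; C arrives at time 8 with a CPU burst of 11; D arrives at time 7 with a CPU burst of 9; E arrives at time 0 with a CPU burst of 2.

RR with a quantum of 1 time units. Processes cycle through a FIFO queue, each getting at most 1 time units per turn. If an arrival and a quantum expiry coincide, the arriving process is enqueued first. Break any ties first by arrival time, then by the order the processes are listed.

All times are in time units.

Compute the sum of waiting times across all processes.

84

Timeline: | A 0-1 | E 1-2 | B 2-3 | A 3-4 | E 4-5 | B 5-6 | A 6-7 | B 7-8 | D 8-9 | A 9-10 | C 10-11 | B 11-12 | D 12-13 | A 13-14 | C 14-15 | B 15-16 | D 16-17 | A 17-18 | C 18-19 | B 19-20 | D 20-21 | C 21-22 | B 22-23 | D 23-24 | C 24-25 | B 25-26 | D 26-27 | C 27-28 | B 28-29 | D 29-30 | C 30-31 | B 31-32 | D 32-33 | C 33-34 | B 34-35 | D 35-36 | C 36-37 | B 37-38 | C 38-39 | B 39-40 | C 40-41 | B 41-45 |
Completion: A=18  B=45  C=41  D=36  E=5
Turnaround (C−A): A=18  B=44  C=33  D=29  E=5
Waiting = turnaround − burst: A=12, B=27, C=22, D=20, E=3
Total waiting = 12 + 27 + 22 + 20 + 3 = 84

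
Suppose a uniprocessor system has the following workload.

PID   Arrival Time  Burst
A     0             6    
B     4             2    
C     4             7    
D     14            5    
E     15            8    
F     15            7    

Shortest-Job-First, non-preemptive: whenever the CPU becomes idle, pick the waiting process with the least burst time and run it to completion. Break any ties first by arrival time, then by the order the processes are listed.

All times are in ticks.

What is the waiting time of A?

Timeline: | A 0-6 | B 6-8 | C 8-15 | D 15-20 | F 20-27 | E 27-35 |
Completion: A=6  B=8  C=15  D=20  E=35  F=27
Waiting(A) = turnaround − burst = 6 − 6 = 0

0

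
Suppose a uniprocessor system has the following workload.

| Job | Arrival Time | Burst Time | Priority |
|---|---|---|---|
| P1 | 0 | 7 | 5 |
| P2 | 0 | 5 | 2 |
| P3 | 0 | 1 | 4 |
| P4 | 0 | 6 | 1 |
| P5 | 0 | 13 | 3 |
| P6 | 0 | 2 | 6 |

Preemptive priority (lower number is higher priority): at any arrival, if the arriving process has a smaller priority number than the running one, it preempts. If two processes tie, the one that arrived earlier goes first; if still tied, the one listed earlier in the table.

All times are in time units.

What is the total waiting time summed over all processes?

Timeline: | P4 0-6 | P2 6-11 | P5 11-24 | P3 24-25 | P1 25-32 | P6 32-34 |
Completion: P1=32  P2=11  P3=25  P4=6  P5=24  P6=34
Turnaround (C−A): P1=32  P2=11  P3=25  P4=6  P5=24  P6=34
Waiting = turnaround − burst: P1=25, P2=6, P3=24, P4=0, P5=11, P6=32
Total waiting = 25 + 6 + 24 + 0 + 11 + 32 = 98

98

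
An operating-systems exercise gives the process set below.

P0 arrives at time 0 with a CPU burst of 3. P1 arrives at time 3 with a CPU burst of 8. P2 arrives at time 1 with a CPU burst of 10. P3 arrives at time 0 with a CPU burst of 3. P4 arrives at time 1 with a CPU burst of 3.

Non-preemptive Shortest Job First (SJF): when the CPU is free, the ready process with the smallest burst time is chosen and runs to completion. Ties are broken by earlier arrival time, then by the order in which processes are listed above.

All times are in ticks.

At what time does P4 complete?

Schedule: | P0 0-3 | P3 3-6 | P4 6-9 | P1 9-17 | P2 17-27 |
Completion: P0=3  P1=17  P2=27  P3=6  P4=9
Turnaround (C−A): P0=3  P1=14  P2=26  P3=6  P4=8

9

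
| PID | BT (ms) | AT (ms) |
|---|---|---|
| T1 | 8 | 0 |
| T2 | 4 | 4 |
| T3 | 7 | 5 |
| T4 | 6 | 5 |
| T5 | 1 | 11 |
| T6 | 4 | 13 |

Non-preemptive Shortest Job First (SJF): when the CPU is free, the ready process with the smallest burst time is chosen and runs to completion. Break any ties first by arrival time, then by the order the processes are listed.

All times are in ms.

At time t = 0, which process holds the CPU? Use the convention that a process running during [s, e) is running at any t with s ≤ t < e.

Schedule: | T1 0-8 | T2 8-12 | T5 12-13 | T6 13-17 | T4 17-23 | T3 23-30 |
Completion: T1=8  T2=12  T3=30  T4=23  T5=13  T6=17

T1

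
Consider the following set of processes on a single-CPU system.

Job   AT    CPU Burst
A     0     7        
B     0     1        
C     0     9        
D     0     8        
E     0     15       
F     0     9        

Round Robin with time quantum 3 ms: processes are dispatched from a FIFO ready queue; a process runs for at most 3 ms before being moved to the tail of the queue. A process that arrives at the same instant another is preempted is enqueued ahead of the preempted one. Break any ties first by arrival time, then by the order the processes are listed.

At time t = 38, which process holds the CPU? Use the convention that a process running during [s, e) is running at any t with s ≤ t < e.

E

Timeline: | A 0-3 | B 3-4 | C 4-7 | D 7-10 | E 10-13 | F 13-16 | A 16-19 | C 19-22 | D 22-25 | E 25-28 | F 28-31 | A 31-32 | C 32-35 | D 35-37 | E 37-40 | F 40-43 | E 43-49 |
Completion: A=32  B=4  C=35  D=37  E=49  F=43
Turnaround (C−A): A=32  B=4  C=35  D=37  E=49  F=43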